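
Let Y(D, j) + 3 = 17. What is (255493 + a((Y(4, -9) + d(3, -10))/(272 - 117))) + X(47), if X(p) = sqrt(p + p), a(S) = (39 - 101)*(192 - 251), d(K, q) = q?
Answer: 259151 + sqrt(94) ≈ 2.5916e+5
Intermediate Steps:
Y(D, j) = 14 (Y(D, j) = -3 + 17 = 14)
a(S) = 3658 (a(S) = -62*(-59) = 3658)
X(p) = sqrt(2)*sqrt(p) (X(p) = sqrt(2*p) = sqrt(2)*sqrt(p))
(255493 + a((Y(4, -9) + d(3, -10))/(272 - 117))) + X(47) = (255493 + 3658) + sqrt(2)*sqrt(47) = 259151 + sqrt(94)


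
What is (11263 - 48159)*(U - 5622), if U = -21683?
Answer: 1007445280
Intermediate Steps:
(11263 - 48159)*(U - 5622) = (11263 - 48159)*(-21683 - 5622) = -36896*(-27305) = 1007445280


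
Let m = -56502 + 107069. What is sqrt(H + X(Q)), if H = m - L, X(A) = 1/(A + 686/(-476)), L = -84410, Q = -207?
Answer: 3*sqrt(753255153995)/7087 ≈ 367.39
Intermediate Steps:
X(A) = 1/(-49/34 + A) (X(A) = 1/(A + 686*(-1/476)) = 1/(A - 49/34) = 1/(-49/34 + A))
m = 50567
H = 134977 (H = 50567 - 1*(-84410) = 50567 + 84410 = 134977)
sqrt(H + X(Q)) = sqrt(134977 + 34/(-49 + 34*(-207))) = sqrt(134977 + 34/(-49 - 7038)) = sqrt(134977 + 34/(-7087)) = sqrt(134977 + 34*(-1/7087)) = sqrt(134977 - 34/7087) = sqrt(956581965/7087) = 3*sqrt(753255153995)/7087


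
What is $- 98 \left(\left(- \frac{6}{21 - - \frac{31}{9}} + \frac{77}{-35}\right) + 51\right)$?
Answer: $- \frac{261709}{55} \approx -4758.3$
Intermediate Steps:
$- 98 \left(\left(- \frac{6}{21 - - \frac{31}{9}} + \frac{77}{-35}\right) + 51\right) = - 98 \left(\left(- \frac{6}{21 - \left(-31\right) \frac{1}{9}} + 77 \left(- \frac{1}{35}\right)\right) + 51\right) = - 98 \left(\left(- \frac{6}{21 - - \frac{31}{9}} - \frac{11}{5}\right) + 51\right) = - 98 \left(\left(- \frac{6}{21 + \frac{31}{9}} - \frac{11}{5}\right) + 51\right) = - 98 \left(\left(- \frac{6}{\frac{220}{9}} - \frac{11}{5}\right) + 51\right) = - 98 \left(\left(\left(-6\right) \frac{9}{220} - \frac{11}{5}\right) + 51\right) = - 98 \left(\left(- \frac{27}{110} - \frac{11}{5}\right) + 51\right) = - 98 \left(- \frac{269}{110} + 51\right) = \left(-98\right) \frac{5341}{110} = - \frac{261709}{55}$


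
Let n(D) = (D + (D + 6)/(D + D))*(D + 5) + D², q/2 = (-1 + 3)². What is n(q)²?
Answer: 2059225/64 ≈ 32175.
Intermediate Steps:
q = 8 (q = 2*(-1 + 3)² = 2*2² = 2*4 = 8)
n(D) = D² + (5 + D)*(D + (6 + D)/(2*D)) (n(D) = (D + (6 + D)/((2*D)))*(5 + D) + D² = (D + (6 + D)*(1/(2*D)))*(5 + D) + D² = (D + (6 + D)/(2*D))*(5 + D) + D² = (5 + D)*(D + (6 + D)/(2*D)) + D² = D² + (5 + D)*(D + (6 + D)/(2*D)))
n(q)² = ((½)*(30 + 8*(11 + 4*8² + 11*8))/8)² = ((½)*(⅛)*(30 + 8*(11 + 4*64 + 88)))² = ((½)*(⅛)*(30 + 8*(11 + 256 + 88)))² = ((½)*(⅛)*(30 + 8*355))² = ((½)*(⅛)*(30 + 2840))² = ((½)*(⅛)*2870)² = (1435/8)² = 2059225/64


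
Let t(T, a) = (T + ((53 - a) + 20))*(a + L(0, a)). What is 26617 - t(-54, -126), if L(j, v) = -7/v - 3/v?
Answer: 2827156/63 ≈ 44876.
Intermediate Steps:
L(j, v) = -10/v
t(T, a) = (a - 10/a)*(73 + T - a) (t(T, a) = (T + ((53 - a) + 20))*(a - 10/a) = (T + (73 - a))*(a - 10/a) = (73 + T - a)*(a - 10/a) = (a - 10/a)*(73 + T - a))
26617 - t(-54, -126) = 26617 - (-730 - 10*(-54) - 126*(10 - 1*(-126)**2 + 73*(-126) - 54*(-126)))/(-126) = 26617 - (-1)*(-730 + 540 - 126*(10 - 1*15876 - 9198 + 6804))/126 = 26617 - (-1)*(-730 + 540 - 126*(10 - 15876 - 9198 + 6804))/126 = 26617 - (-1)*(-730 + 540 - 126*(-18260))/126 = 26617 - (-1)*(-730 + 540 + 2300760)/126 = 26617 - (-1)*2300570/126 = 26617 - 1*(-1150285/63) = 26617 + 1150285/63 = 2827156/63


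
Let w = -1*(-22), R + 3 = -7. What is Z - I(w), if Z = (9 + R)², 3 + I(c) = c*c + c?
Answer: -502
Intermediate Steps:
R = -10 (R = -3 - 7 = -10)
w = 22
I(c) = -3 + c + c² (I(c) = -3 + (c*c + c) = -3 + (c² + c) = -3 + (c + c²) = -3 + c + c²)
Z = 1 (Z = (9 - 10)² = (-1)² = 1)
Z - I(w) = 1 - (-3 + 22 + 22²) = 1 - (-3 + 22 + 484) = 1 - 1*503 = 1 - 503 = -502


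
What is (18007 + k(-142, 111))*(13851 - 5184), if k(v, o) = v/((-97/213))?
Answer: 15400608975/97 ≈ 1.5877e+8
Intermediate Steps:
k(v, o) = -213*v/97 (k(v, o) = v/((-97*1/213)) = v/(-97/213) = v*(-213/97) = -213*v/97)
(18007 + k(-142, 111))*(13851 - 5184) = (18007 - 213/97*(-142))*(13851 - 5184) = (18007 + 30246/97)*8667 = (1776925/97)*8667 = 15400608975/97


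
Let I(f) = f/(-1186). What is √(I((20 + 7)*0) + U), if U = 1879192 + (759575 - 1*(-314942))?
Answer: √2953709 ≈ 1718.6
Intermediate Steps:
I(f) = -f/1186 (I(f) = f*(-1/1186) = -f/1186)
U = 2953709 (U = 1879192 + (759575 + 314942) = 1879192 + 1074517 = 2953709)
√(I((20 + 7)*0) + U) = √(-(20 + 7)*0/1186 + 2953709) = √(-27*0/1186 + 2953709) = √(-1/1186*0 + 2953709) = √(0 + 2953709) = √2953709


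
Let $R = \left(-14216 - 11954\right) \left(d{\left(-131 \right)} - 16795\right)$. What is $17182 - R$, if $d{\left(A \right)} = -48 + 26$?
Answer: $-440083708$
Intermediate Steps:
$d{\left(A \right)} = -22$
$R = 440100890$ ($R = \left(-14216 - 11954\right) \left(-22 - 16795\right) = \left(-26170\right) \left(-16817\right) = 440100890$)
$17182 - R = 17182 - 440100890 = -440083708$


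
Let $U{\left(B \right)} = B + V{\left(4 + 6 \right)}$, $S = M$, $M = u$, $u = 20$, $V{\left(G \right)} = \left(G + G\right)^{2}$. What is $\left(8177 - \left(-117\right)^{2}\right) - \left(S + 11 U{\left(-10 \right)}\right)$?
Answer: $-9822$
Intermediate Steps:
$V{\left(G \right)} = 4 G^{2}$ ($V{\left(G \right)} = \left(2 G\right)^{2} = 4 G^{2}$)
$M = 20$
$S = 20$
$U{\left(B \right)} = 400 + B$ ($U{\left(B \right)} = B + 4 \left(4 + 6\right)^{2} = B + 4 \cdot 10^{2} = B + 4 \cdot 100 = B + 400 = 400 + B$)
$\left(8177 - \left(-117\right)^{2}\right) - \left(S + 11 U{\left(-10 \right)}\right) = \left(8177 - \left(-117\right)^{2}\right) - \left(20 + 11 \left(400 - 10\right)\right) = \left(8177 - 13689\right) - \left(20 + 11 \cdot 390\right) = \left(8177 - 13689\right) - \left(20 + 4290\right) = -5512 - 4310 = -9822$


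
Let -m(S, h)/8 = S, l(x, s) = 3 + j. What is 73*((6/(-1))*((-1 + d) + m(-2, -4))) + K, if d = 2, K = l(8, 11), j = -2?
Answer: -7445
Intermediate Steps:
l(x, s) = 1 (l(x, s) = 3 - 2 = 1)
K = 1
m(S, h) = -8*S
73*((6/(-1))*((-1 + d) + m(-2, -4))) + K = 73*((6/(-1))*((-1 + 2) - 8*(-2))) + 1 = 73*((-1*6)*(1 + 16)) + 1 = 73*(-6*17) + 1 = 73*(-102) + 1 = -7446 + 1 = -7445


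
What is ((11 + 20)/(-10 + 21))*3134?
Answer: 97154/11 ≈ 8832.2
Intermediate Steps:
((11 + 20)/(-10 + 21))*3134 = (31/11)*3134 = 97154/11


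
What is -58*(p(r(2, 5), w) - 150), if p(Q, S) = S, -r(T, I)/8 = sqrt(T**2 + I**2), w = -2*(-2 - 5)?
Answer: 7888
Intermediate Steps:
w = 14 (w = -2*(-7) = 14)
r(T, I) = -8*sqrt(I**2 + T**2) (r(T, I) = -8*sqrt(T**2 + I**2) = -8*sqrt(I**2 + T**2))
-58*(p(r(2, 5), w) - 150) = -58*(14 - 150) = -58*(-136) = 7888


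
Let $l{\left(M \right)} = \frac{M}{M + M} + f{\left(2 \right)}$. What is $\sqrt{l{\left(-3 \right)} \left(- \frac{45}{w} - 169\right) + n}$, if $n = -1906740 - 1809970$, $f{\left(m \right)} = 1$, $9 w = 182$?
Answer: $\frac{i \sqrt{123120809539}}{182} \approx 1927.9 i$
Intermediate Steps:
$w = \frac{182}{9}$ ($w = \frac{1}{9} \cdot 182 = \frac{182}{9} \approx 20.222$)
$n = -3716710$ ($n = -1906740 - 1809970 = -3716710$)
$l{\left(M \right)} = \frac{3}{2}$ ($l{\left(M \right)} = \frac{M}{M + M} + 1 = \frac{M}{2 M} + 1 = \frac{1}{2 M} M + 1 = \frac{1}{2} + 1 = \frac{3}{2}$)
$\sqrt{l{\left(-3 \right)} \left(- \frac{45}{w} - 169\right) + n} = \sqrt{\frac{3 \left(- \frac{45}{\frac{182}{9}} - 169\right)}{2} - 3716710} = \sqrt{\frac{3 \left(\left(-45\right) \frac{9}{182} - 169\right)}{2} - 3716710} = \sqrt{\frac{3 \left(- \frac{405}{182} - 169\right)}{2} - 3716710} = \sqrt{\frac{3}{2} \left(- \frac{31163}{182}\right) - 3716710} = \sqrt{- \frac{93489}{364} - 3716710} = \sqrt{- \frac{1352975929}{364}} = \frac{i \sqrt{123120809539}}{182}$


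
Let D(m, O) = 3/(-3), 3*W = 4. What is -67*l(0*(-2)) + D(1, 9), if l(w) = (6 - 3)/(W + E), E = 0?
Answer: -607/4 ≈ -151.75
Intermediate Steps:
W = 4/3 (W = (1/3)*4 = 4/3 ≈ 1.3333)
D(m, O) = -1 (D(m, O) = 3*(-1/3) = -1)
l(w) = 9/4 (l(w) = (6 - 3)/(4/3 + 0) = 3/(4/3) = 3*(3/4) = 9/4)
-67*l(0*(-2)) + D(1, 9) = -67*9/4 - 1 = -603/4 - 1 = -607/4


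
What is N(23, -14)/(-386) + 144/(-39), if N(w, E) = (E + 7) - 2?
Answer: -18411/5018 ≈ -3.6690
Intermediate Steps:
N(w, E) = 5 + E (N(w, E) = (7 + E) - 2 = 5 + E)
N(23, -14)/(-386) + 144/(-39) = (5 - 14)/(-386) + 144/(-39) = -9*(-1/386) + 144*(-1/39) = 9/386 - 48/13 = -18411/5018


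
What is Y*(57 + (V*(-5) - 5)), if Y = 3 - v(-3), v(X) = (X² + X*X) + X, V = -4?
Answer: -864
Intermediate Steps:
v(X) = X + 2*X² (v(X) = (X² + X²) + X = 2*X² + X = X + 2*X²)
Y = -12 (Y = 3 - (-3)*(1 + 2*(-3)) = 3 - (-3)*(1 - 6) = 3 - (-3)*(-5) = 3 - 1*15 = 3 - 15 = -12)
Y*(57 + (V*(-5) - 5)) = -12*(57 + (-4*(-5) - 5)) = -12*(57 + (20 - 5)) = -12*(57 + 15) = -12*72 = -864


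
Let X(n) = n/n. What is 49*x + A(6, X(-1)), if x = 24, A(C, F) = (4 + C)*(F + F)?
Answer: 1196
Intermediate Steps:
X(n) = 1
A(C, F) = 2*F*(4 + C) (A(C, F) = (4 + C)*(2*F) = 2*F*(4 + C))
49*x + A(6, X(-1)) = 49*24 + 2*1*(4 + 6) = 1176 + 2*1*10 = 1176 + 20 = 1196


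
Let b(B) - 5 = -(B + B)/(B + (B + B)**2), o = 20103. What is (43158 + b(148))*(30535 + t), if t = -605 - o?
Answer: 251528521339/593 ≈ 4.2416e+8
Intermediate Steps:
b(B) = 5 - 2*B/(B + 4*B**2) (b(B) = 5 - (B + B)/(B + (B + B)**2) = 5 - 2*B/(B + (2*B)**2) = 5 - 2*B/(B + 4*B**2))
t = -20708 (t = -605 - 1*20103 = -605 - 20103 = -20708)
(43158 + b(148))*(30535 + t) = (43158 + (3 + 20*148)/(1 + 4*148))*(30535 - 20708) = (43158 + (3 + 2960)/(1 + 592))*9827 = (43158 + 2963/593)*9827 = (25595657/593)*9827 = 251528521339/593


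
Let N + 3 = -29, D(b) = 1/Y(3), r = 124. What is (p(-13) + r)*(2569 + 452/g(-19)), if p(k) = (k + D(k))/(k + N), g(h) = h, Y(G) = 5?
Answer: 1352311076/4275 ≈ 3.1633e+5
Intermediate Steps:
D(b) = 1/5
N = -32 (N = -3 - 29 = -32)
p(k) = (1/5 + k)/(-32 + k) (p(k) = (k + 1/5)/(k - 32) = (1/5 + k)/(-32 + k))
(p(-13) + r)*(2569 + 452/g(-19)) = ((1/5 - 13)/(-32 - 13) + 124)*(2569 + 452/(-19)) = (-64/5/(-45) + 124)*(2569 + 452*(-1/19)) = (-1/45*(-64/5) + 124)*(2569 - 452/19) = (64/225 + 124)*(48359/19) = (27964/225)*(48359/19) = 1352311076/4275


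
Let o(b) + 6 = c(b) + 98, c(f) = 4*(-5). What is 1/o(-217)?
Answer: 1/72 ≈ 0.013889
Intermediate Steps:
c(f) = -20
o(b) = 72 (o(b) = -6 + (-20 + 98) = -6 + 78 = 72)
1/o(-217) = 1/72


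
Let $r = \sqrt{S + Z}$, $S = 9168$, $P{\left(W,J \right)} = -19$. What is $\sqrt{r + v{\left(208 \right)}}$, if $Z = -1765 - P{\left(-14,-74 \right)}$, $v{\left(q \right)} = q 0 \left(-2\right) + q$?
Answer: $\sqrt{208 + \sqrt{7422}} \approx 17.151$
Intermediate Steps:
$v{\left(q \right)} = q$ ($v{\left(q \right)} = q 0 + q = 0 + q = q$)
$Z = -1746$ ($Z = -1765 - -19 = -1765 + 19 = -1746$)
$r = \sqrt{7422}$ ($r = \sqrt{9168 - 1746} = \sqrt{7422} \approx 86.151$)
$\sqrt{r + v{\left(208 \right)}} = \sqrt{\sqrt{7422} + 208} = \sqrt{208 + \sqrt{7422}}$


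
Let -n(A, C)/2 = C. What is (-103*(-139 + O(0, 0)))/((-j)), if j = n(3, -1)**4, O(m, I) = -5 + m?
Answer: -927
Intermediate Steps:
n(A, C) = -2*C
j = 16 (j = (-2*(-1))**4 = 2**4 = 16)
(-103*(-139 + O(0, 0)))/((-j)) = (-103*(-139 + (-5 + 0)))/((-1*16)) = -103*(-139 - 5)/(-16) = -103*(-144)*(-1/16) = 14832*(-1/16) = -927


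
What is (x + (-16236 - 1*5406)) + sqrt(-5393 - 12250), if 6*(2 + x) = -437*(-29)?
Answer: -117191/6 + I*sqrt(17643) ≈ -19532.0 + 132.83*I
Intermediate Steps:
x = 12661/6 (x = -2 + (-437*(-29))/6 = -2 + (1/6)*12673 = -2 + 12673/6 = 12661/6 ≈ 2110.2)
(x + (-16236 - 1*5406)) + sqrt(-5393 - 12250) = (12661/6 + (-16236 - 1*5406)) + sqrt(-5393 - 12250) = (12661/6 + (-16236 - 5406)) + sqrt(-17643) = (12661/6 - 21642) + I*sqrt(17643) = -117191/6 + I*sqrt(17643)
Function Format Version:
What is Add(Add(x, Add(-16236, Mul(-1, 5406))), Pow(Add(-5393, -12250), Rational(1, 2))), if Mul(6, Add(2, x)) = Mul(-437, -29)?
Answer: Add(Rational(-117191, 6), Mul(I, Pow(17643, Rational(1, 2)))) ≈ Add(-19532., Mul(132.83, I))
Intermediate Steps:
x = Rational(12661, 6) (x = Add(-2, Mul(Rational(1, 6), Mul(-437, -29))) = Add(-2, Mul(Rational(1, 6), 12673)) = Add(-2, Rational(12673, 6)) = Rational(12661, 6) ≈ 2110.2)
Add(Add(x, Add(-16236, Mul(-1, 5406))), Pow(Add(-5393, -12250), Rational(1, 2))) = Add(Add(Rational(12661, 6), Add(-16236, Mul(-1, 5406))), Pow(Add(-5393, -12250), Rational(1, 2))) = Add(Add(Rational(12661, 6), Add(-16236, -5406)), Pow(-17643, Rational(1, 2))) = Add(Add(Rational(12661, 6), -21642), Mul(I, Pow(17643, Rational(1, 2)))) = Add(Rational(-117191, 6), Mul(I, Pow(17643, Rational(1, 2))))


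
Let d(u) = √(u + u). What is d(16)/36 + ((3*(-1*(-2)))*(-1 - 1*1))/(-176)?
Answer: 3/44 + √2/9 ≈ 0.22532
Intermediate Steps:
d(u) = √2*√u (d(u) = √(2*u) = √2*√u)
d(16)/36 + ((3*(-1*(-2)))*(-1 - 1*1))/(-176) = (√2*√16)/36 + ((3*(-1*(-2)))*(-1 - 1*1))/(-176) = (√2*4)*(1/36) + ((3*2)*(-1 - 1))*(-1/176) = (4*√2)*(1/36) + (6*(-2))*(-1/176) = √2/9 - 12*(-1/176) = √2/9 + 3/44 = 3/44 + √2/9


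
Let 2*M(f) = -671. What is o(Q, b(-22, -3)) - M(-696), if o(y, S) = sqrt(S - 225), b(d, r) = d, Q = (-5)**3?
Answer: 671/2 + I*sqrt(247) ≈ 335.5 + 15.716*I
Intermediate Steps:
Q = -125
M(f) = -671/2 (M(f) = (1/2)*(-671) = -671/2)
o(y, S) = sqrt(-225 + S)
o(Q, b(-22, -3)) - M(-696) = sqrt(-225 - 22) - 1*(-671/2) = sqrt(-247) + 671/2 = I*sqrt(247) + 671/2 = 671/2 + I*sqrt(247)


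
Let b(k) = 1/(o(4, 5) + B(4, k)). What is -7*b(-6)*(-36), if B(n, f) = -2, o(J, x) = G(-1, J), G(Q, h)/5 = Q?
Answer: -36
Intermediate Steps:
G(Q, h) = 5*Q
o(J, x) = -5 (o(J, x) = 5*(-1) = -5)
b(k) = -⅐ (b(k) = 1/(-5 - 2) = 1/(-7) = -⅐)
-7*b(-6)*(-36) = -7*(-⅐)*(-36) = 1*(-36) = -36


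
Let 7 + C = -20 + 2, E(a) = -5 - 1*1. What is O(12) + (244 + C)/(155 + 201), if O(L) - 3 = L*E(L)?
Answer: -24345/356 ≈ -68.385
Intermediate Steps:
E(a) = -6 (E(a) = -5 - 1 = -6)
O(L) = 3 - 6*L (O(L) = 3 + L*(-6) = 3 - 6*L)
C = -25 (C = -7 + (-20 + 2) = -7 - 18 = -25)
O(12) + (244 + C)/(155 + 201) = (3 - 6*12) + (244 - 25)/(155 + 201) = (3 - 72) + 219/356 = -69 + 219*(1/356) = -69 + 219/356 = -24345/356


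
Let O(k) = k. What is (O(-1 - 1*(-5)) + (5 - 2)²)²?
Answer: 169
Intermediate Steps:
(O(-1 - 1*(-5)) + (5 - 2)²)² = ((-1 - 1*(-5)) + (5 - 2)²)² = ((-1 + 5) + 3²)² = (4 + 9)² = 13² = 169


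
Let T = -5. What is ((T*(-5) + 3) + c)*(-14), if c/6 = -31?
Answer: 2212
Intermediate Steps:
c = -186 (c = 6*(-31) = -186)
((T*(-5) + 3) + c)*(-14) = ((-5*(-5) + 3) - 186)*(-14) = ((25 + 3) - 186)*(-14) = (28 - 186)*(-14) = -158*(-14) = 2212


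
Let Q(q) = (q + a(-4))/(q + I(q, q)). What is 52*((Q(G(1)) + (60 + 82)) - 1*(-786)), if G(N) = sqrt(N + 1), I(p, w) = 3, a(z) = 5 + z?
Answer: 337844/7 + 104*sqrt(2)/7 ≈ 48284.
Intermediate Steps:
G(N) = sqrt(1 + N)
Q(q) = (1 + q)/(3 + q) (Q(q) = (q + (5 - 4))/(q + 3) = (q + 1)/(3 + q) = (1 + q)/(3 + q))
52*((Q(G(1)) + (60 + 82)) - 1*(-786)) = 52*(((1 + sqrt(1 + 1))/(3 + sqrt(1 + 1)) + (60 + 82)) - 1*(-786)) = 52*(((1 + sqrt(2))/(3 + sqrt(2)) + 142) + 786) = 52*((142 + (1 + sqrt(2))/(3 + sqrt(2))) + 786) = 52*(928 + (1 + sqrt(2))/(3 + sqrt(2))) = 48256 + 52*(1 + sqrt(2))/(3 + sqrt(2))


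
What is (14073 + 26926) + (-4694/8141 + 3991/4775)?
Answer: 1593775478606/38873275 ≈ 40999.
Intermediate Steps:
(14073 + 26926) + (-4694/8141 + 3991/4775) = 40999 + (-4694*1/8141 + 3991*(1/4775)) = 40999 + (-4694/8141 + 3991/4775) = 40999 + 10076881/38873275 = 1593775478606/38873275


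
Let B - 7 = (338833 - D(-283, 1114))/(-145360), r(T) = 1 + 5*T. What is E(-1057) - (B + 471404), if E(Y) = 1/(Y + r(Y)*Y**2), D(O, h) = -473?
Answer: -202267143727406912951/429069634101640 ≈ -4.7141e+5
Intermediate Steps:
E(Y) = 1/(Y + Y**2*(1 + 5*Y)) (E(Y) = 1/(Y + (1 + 5*Y)*Y**2) = 1/(Y + Y**2*(1 + 5*Y)))
B = 339107/72680 (B = 7 + (338833 - 1*(-473))/(-145360) = 7 + (338833 + 473)*(-1/145360) = 7 + 339306*(-1/145360) = 7 - 169653/72680 = 339107/72680 ≈ 4.6658)
E(-1057) - (B + 471404) = 1/((-1057)*(1 - 1057*(1 + 5*(-1057)))) - (339107/72680 + 471404) = -1/(1057*(1 - 1057*(1 - 5285))) - 1*34261981827/72680 = -1/(1057*(1 - 1057*(-5284))) - 34261981827/72680 = -1/(1057*(1 + 5585188)) - 34261981827/72680 = -1/1057/5585189 - 34261981827/72680 = -1/1057*1/5585189 - 34261981827/72680 = -1/5903544773 - 34261981827/72680 = -202267143727406912951/429069634101640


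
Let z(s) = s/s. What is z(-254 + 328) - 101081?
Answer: -101080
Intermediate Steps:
z(s) = 1
z(-254 + 328) - 101081 = 1 - 101081 = -101080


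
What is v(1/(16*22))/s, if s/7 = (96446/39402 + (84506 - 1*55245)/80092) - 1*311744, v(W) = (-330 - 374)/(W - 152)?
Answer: -391014382657536/184224662090968689491 ≈ -2.1225e-6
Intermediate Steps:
v(W) = -704/(-152 + W)
s = -3443258547949997/1577892492 (s = 7*((96446/39402 + (84506 - 1*55245)/80092) - 1*311744) = 7*((96446*(1/39402) + (84506 - 55245)*(1/80092)) - 311744) = 7*((48223/19701 + 29261*(1/80092)) - 311744) = 7*((48223/19701 + 29261/80092) - 311744) = 7*(4438747477/1577892492 - 311744) = 7*(-491894078278571/1577892492) = -3443258547949997/1577892492 ≈ -2.1822e+6)
v(1/(16*22))/s = (-704/(-152 + 1/(16*22)))/(-3443258547949997/1577892492) = -704/(-152 + 1/352)*(-1577892492/3443258547949997) = -704/(-53503/352)*(-1577892492/3443258547949997) = -704*(-352/53503)*(-1577892492/3443258547949997) = (247808/53503)*(-1577892492/3443258547949997) = -391014382657536/184224662090968689491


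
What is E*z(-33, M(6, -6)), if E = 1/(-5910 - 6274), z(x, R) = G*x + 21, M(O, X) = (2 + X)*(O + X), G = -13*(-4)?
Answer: 1695/12184 ≈ 0.13912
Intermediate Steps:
G = 52
z(x, R) = 21 + 52*x (z(x, R) = 52*x + 21 = 21 + 52*x)
E = -1/12184 (E = 1/(-12184) = -1/12184 ≈ -8.2075e-5)
E*z(-33, M(6, -6)) = -(21 + 52*(-33))/12184 = -(21 - 1716)/12184 = -1/12184*(-1695) = 1695/12184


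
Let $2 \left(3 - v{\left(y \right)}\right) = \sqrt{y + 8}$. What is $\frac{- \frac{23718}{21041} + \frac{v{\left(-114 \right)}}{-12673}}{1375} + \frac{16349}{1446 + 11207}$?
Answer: $\frac{5990512944228814}{4639188481439875} + \frac{i \sqrt{106}}{34850750} \approx 1.2913 + 2.9542 \cdot 10^{-7} i$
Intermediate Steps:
$v{\left(y \right)} = 3 - \frac{\sqrt{8 + y}}{2}$ ($v{\left(y \right)} = 3 - \frac{\sqrt{y + 8}}{2} = 3 - \frac{\sqrt{8 + y}}{2}$)
$\frac{- \frac{23718}{21041} + \frac{v{\left(-114 \right)}}{-12673}}{1375} + \frac{16349}{1446 + 11207} = \frac{- \frac{23718}{21041} + \frac{3 - \frac{\sqrt{8 - 114}}{2}}{-12673}}{1375} + \frac{16349}{1446 + 11207} = \left(\left(-23718\right) \frac{1}{21041} + \left(3 - \frac{\sqrt{-106}}{2}\right) \left(- \frac{1}{12673}\right)\right) \frac{1}{1375} + \frac{16349}{12653} = \left(- \frac{23718}{21041} + \left(3 - \frac{i \sqrt{106}}{2}\right) \left(- \frac{1}{12673}\right)\right) \frac{1}{1375} + 16349 \cdot \frac{1}{12653} = \left(- \frac{23718}{21041} + \left(3 - \frac{i \sqrt{106}}{2}\right) \left(- \frac{1}{12673}\right)\right) \frac{1}{1375} + \frac{16349}{12653} = \left(- \frac{23718}{21041} - \left(\frac{3}{12673} - \frac{i \sqrt{106}}{25346}\right)\right) \frac{1}{1375} + \frac{16349}{12653} = \left(- \frac{300641337}{266652593} + \frac{i \sqrt{106}}{25346}\right) \frac{1}{1375} + \frac{16349}{12653} = \left(- \frac{300641337}{366647315375} + \frac{i \sqrt{106}}{34850750}\right) + \frac{16349}{12653} = \frac{5990512944228814}{4639188481439875} + \frac{i \sqrt{106}}{34850750}$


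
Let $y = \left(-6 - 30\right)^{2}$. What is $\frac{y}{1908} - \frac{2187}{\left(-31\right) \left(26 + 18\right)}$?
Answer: $\frac{165015}{72292} \approx 2.2826$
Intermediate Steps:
$y = 1296$ ($y = \left(-36\right)^{2} = 1296$)
$\frac{y}{1908} - \frac{2187}{\left(-31\right) \left(26 + 18\right)} = \frac{1296}{1908} - \frac{2187}{\left(-31\right) \left(26 + 18\right)} = 1296 \cdot \frac{1}{1908} - \frac{2187}{\left(-31\right) 44} = \frac{36}{53} - \frac{2187}{-1364} = \frac{36}{53} - - \frac{2187}{1364} = \frac{36}{53} + \frac{2187}{1364} = \frac{165015}{72292}$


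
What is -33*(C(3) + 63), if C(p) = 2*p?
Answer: -2277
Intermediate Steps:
-33*(C(3) + 63) = -33*(2*3 + 63) = -33*(6 + 63) = -33*69 = -2277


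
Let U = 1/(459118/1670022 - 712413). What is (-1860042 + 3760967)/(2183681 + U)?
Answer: 1130807934796935200/1299011692656848093 ≈ 0.87051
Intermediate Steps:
U = -835011/594872461984 (U = 1/(459118*(1/1670022) - 712413) = 1/(229559/835011 - 712413) = 1/(-594872461984/835011) = -835011/594872461984 ≈ -1.4037e-6)
(-1860042 + 3760967)/(2183681 + U) = (-1860042 + 3760967)/(2183681 - 835011/594872461984) = 1900925/(1299011692656848093/594872461984) = 1900925*(594872461984/1299011692656848093) = 1130807934796935200/1299011692656848093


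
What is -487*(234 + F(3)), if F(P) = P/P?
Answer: -114445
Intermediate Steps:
F(P) = 1
-487*(234 + F(3)) = -487*(234 + 1) = -487*235 = -114445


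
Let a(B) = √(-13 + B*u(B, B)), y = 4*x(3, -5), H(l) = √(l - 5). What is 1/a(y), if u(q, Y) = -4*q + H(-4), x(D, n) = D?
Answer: (-589 + 36*I)^(-½) ≈ 0.0012563 - 0.041147*I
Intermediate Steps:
H(l) = √(-5 + l)
u(q, Y) = -4*q + 3*I (u(q, Y) = -4*q + √(-5 - 4) = -4*q + √(-9) = -4*q + 3*I)
y = 12 (y = 4*3 = 12)
a(B) = √(-13 + B*(-4*B + 3*I))
1/a(y) = 1/(√(-13 - 1*12*(-3*I + 4*12))) = 1/(√(-13 - 1*12*(-3*I + 48))) = 1/(√(-13 - 1*12*(48 - 3*I))) = 1/(√(-13 + (-576 + 36*I))) = 1/(√(-589 + 36*I)) = (-589 + 36*I)^(-½)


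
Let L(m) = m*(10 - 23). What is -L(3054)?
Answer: 39702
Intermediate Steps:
L(m) = -13*m (L(m) = m*(-13) = -13*m)
-L(3054) = -(-13)*3054 = -1*(-39702) = 39702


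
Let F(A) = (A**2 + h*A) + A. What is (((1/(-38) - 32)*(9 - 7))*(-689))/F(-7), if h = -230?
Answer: 838513/31388 ≈ 26.714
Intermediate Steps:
F(A) = A**2 - 229*A (F(A) = (A**2 - 230*A) + A = A**2 - 229*A)
(((1/(-38) - 32)*(9 - 7))*(-689))/F(-7) = (((1/(-38) - 32)*(9 - 7))*(-689))/((-7*(-229 - 7))) = (((1*(-1/38) - 32)*2)*(-689))/((-7*(-236))) = (((-1/38 - 32)*2)*(-689))/1652 = (-1217/38*2*(-689))*(1/1652) = -1217/19*(-689)*(1/1652) = (838513/19)*(1/1652) = 838513/31388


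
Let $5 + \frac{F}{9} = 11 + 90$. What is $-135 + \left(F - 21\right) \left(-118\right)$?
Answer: $-99609$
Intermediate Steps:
$F = 864$ ($F = -45 + 9 \left(11 + 90\right) = -45 + 9 \cdot 101 = -45 + 909 = 864$)
$-135 + \left(F - 21\right) \left(-118\right) = -135 + \left(864 - 21\right) \left(-118\right) = -135 + 843 \left(-118\right) = -135 - 99474 = -99609$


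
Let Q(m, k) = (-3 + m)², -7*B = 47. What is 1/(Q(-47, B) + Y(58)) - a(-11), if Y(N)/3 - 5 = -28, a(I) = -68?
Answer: 165309/2431 ≈ 68.000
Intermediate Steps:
B = -47/7 (B = -⅐*47 = -47/7 ≈ -6.7143)
Y(N) = -69 (Y(N) = 15 + 3*(-28) = 15 - 84 = -69)
1/(Q(-47, B) + Y(58)) - a(-11) = 1/((-3 - 47)² - 69) - 1*(-68) = 1/((-50)² - 69) + 68 = 1/(2500 - 69) + 68 = 1/2431 + 68 = 165309/2431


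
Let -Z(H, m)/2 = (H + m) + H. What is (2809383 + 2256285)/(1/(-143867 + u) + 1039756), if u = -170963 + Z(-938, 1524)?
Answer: 1591258026168/326614393255 ≈ 4.8720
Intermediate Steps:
Z(H, m) = -4*H - 2*m (Z(H, m) = -2*((H + m) + H) = -2*(m + 2*H) = -4*H - 2*m)
u = -170259 (u = -170963 + (-4*(-938) - 2*1524) = -170963 + (3752 - 3048) = -170963 + 704 = -170259)
(2809383 + 2256285)/(1/(-143867 + u) + 1039756) = (2809383 + 2256285)/(1/(-143867 - 170259) + 1039756) = 5065668/(1/(-314126) + 1039756) = 5065668/(-1/314126 + 1039756) = 5065668/(326614393255/314126) = 5065668*(314126/326614393255) = 1591258026168/326614393255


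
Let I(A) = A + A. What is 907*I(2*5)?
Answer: 18140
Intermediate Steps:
I(A) = 2*A
907*I(2*5) = 907*(2*(2*5)) = 907*(2*10) = 907*20 = 18140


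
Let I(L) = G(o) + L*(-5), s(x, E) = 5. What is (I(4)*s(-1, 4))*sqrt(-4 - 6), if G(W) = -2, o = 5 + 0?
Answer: -110*I*sqrt(10) ≈ -347.85*I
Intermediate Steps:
o = 5
I(L) = -2 - 5*L (I(L) = -2 + L*(-5) = -2 - 5*L)
(I(4)*s(-1, 4))*sqrt(-4 - 6) = ((-2 - 5*4)*5)*sqrt(-4 - 6) = ((-2 - 20)*5)*sqrt(-10) = (-22*5)*(I*sqrt(10)) = -110*I*sqrt(10)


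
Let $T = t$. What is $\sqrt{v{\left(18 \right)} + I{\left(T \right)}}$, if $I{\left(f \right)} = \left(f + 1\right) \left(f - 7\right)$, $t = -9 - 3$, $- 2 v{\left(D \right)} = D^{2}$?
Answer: $\sqrt{47} \approx 6.8557$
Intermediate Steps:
$v{\left(D \right)} = - \frac{D^{2}}{2}$
$t = -12$
$T = -12$
$I{\left(f \right)} = \left(1 + f\right) \left(-7 + f\right)$
$\sqrt{v{\left(18 \right)} + I{\left(T \right)}} = \sqrt{- \frac{18^{2}}{2} - \left(-65 - 144\right)} = \sqrt{\left(- \frac{1}{2}\right) 324 + \left(-7 + 144 + 72\right)} = \sqrt{-162 + 209} = \sqrt{47}$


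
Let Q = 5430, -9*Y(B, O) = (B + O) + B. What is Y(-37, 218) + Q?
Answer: 5414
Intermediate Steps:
Y(B, O) = -2*B/9 - O/9 (Y(B, O) = -((B + O) + B)/9 = -(O + 2*B)/9 = -2*B/9 - O/9)
Y(-37, 218) + Q = (-2/9*(-37) - ⅑*218) + 5430 = (74/9 - 218/9) + 5430 = -16 + 5430 = 5414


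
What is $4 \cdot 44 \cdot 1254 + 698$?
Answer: $221402$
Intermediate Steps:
$4 \cdot 44 \cdot 1254 + 698 = 176 \cdot 1254 + 698 = 220704 + 698 = 221402$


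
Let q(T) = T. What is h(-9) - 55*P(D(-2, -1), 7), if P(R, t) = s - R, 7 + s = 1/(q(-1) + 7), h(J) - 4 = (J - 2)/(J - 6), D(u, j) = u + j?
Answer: 6467/30 ≈ 215.57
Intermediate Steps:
D(u, j) = j + u
h(J) = 4 + (-2 + J)/(-6 + J) (h(J) = 4 + (J - 2)/(J - 6) = 4 + (-2 + J)/(-6 + J))
s = -41/6 (s = -7 + 1/(-1 + 7) = -7 + 1/6 = -7 + ⅙ = -41/6 ≈ -6.8333)
P(R, t) = -41/6 - R
h(-9) - 55*P(D(-2, -1), 7) = (-26 + 5*(-9))/(-6 - 9) - 55*(-41/6 - (-1 - 2)) = (-26 - 45)/(-15) - 55*(-41/6 - 1*(-3)) = -1/15*(-71) - 55*(-41/6 + 3) = 71/15 - 55*(-23/6) = 71/15 + 1265/6 = 6467/30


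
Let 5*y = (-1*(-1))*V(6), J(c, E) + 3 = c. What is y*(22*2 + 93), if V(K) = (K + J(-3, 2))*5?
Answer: 0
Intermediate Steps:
J(c, E) = -3 + c
V(K) = -30 + 5*K (V(K) = (K + (-3 - 3))*5 = (K - 6)*5 = (-6 + K)*5 = -30 + 5*K)
y = 0 (y = ((-1*(-1))*(-30 + 5*6))/5 = (1*(-30 + 30))/5 = (1*0)/5 = (⅕)*0 = 0)
y*(22*2 + 93) = 0*(22*2 + 93) = 0*(44 + 93) = 0*137 = 0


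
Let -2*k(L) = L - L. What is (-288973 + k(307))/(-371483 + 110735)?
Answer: 288973/260748 ≈ 1.1082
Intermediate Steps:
k(L) = 0 (k(L) = -(L - L)/2 = -1/2*0 = 0)
(-288973 + k(307))/(-371483 + 110735) = (-288973 + 0)/(-371483 + 110735) = -288973/(-260748) = -288973*(-1/260748) = 288973/260748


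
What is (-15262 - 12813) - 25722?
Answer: -53797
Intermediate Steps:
(-15262 - 12813) - 25722 = -28075 - 25722 = -53797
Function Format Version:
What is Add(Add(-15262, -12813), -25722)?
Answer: -53797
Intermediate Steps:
Add(Add(-15262, -12813), -25722) = Add(-28075, -25722) = -53797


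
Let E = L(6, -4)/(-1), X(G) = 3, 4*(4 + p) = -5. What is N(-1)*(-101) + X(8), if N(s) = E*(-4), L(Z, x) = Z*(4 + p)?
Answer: 3033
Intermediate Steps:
p = -21/4 (p = -4 + (1/4)*(-5) = -4 - 5/4 = -21/4 ≈ -5.2500)
L(Z, x) = -5*Z/4 (L(Z, x) = Z*(4 - 21/4) = Z*(-5/4) = -5*Z/4)
E = 15/2 (E = -5/4*6/(-1) = -15/2*(-1) = 15/2 ≈ 7.5000)
N(s) = -30 (N(s) = (15/2)*(-4) = -30)
N(-1)*(-101) + X(8) = -30*(-101) + 3 = 3030 + 3 = 3033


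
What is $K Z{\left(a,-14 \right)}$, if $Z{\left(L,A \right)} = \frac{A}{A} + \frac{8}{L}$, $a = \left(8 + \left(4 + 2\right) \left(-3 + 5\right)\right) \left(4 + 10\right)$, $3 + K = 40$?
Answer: $\frac{1332}{35} \approx 38.057$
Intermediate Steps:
$K = 37$ ($K = -3 + 40 = 37$)
$a = 280$ ($a = \left(8 + 6 \cdot 2\right) 14 = \left(8 + 12\right) 14 = 20 \cdot 14 = 280$)
$Z{\left(L,A \right)} = 1 + \frac{8}{L}$
$K Z{\left(a,-14 \right)} = 37 \frac{8 + 280}{280} = 37 \cdot \frac{1}{280} \cdot 288 = 37 \cdot \frac{36}{35} = \frac{1332}{35}$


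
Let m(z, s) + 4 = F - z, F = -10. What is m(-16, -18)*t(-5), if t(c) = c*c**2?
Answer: -250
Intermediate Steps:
t(c) = c**3
m(z, s) = -14 - z (m(z, s) = -4 + (-10 - z) = -14 - z)
m(-16, -18)*t(-5) = (-14 - 1*(-16))*(-5)**3 = (-14 + 16)*(-125) = 2*(-125) = -250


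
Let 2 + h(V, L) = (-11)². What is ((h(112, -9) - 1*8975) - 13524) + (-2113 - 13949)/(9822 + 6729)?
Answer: -123475814/5517 ≈ -22381.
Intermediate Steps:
h(V, L) = 119 (h(V, L) = -2 + (-11)² = -2 + 121 = 119)
((h(112, -9) - 1*8975) - 13524) + (-2113 - 13949)/(9822 + 6729) = ((119 - 1*8975) - 13524) + (-2113 - 13949)/(9822 + 6729) = ((119 - 8975) - 13524) - 16062/16551 = (-8856 - 13524) - 16062*1/16551 = -22380 - 5354/5517 = -123475814/5517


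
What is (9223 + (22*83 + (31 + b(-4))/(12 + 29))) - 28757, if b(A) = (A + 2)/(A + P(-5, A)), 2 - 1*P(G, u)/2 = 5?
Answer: -3629984/205 ≈ -17707.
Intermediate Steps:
P(G, u) = -6 (P(G, u) = 4 - 2*5 = 4 - 10 = -6)
b(A) = (2 + A)/(-6 + A) (b(A) = (A + 2)/(A - 6) = (2 + A)/(-6 + A))
(9223 + (22*83 + (31 + b(-4))/(12 + 29))) - 28757 = (9223 + (22*83 + (31 + (2 - 4)/(-6 - 4))/(12 + 29))) - 28757 = (9223 + (1826 + (31 - 2/(-10))/41)) - 28757 = (9223 + (1826 + (31 - ⅒*(-2))*(1/41))) - 28757 = (9223 + (1826 + (31 + ⅕)*(1/41))) - 28757 = (9223 + (1826 + (156/5)*(1/41))) - 28757 = (9223 + (1826 + 156/205)) - 28757 = (9223 + 374486/205) - 28757 = 2265201/205 - 28757 = -3629984/205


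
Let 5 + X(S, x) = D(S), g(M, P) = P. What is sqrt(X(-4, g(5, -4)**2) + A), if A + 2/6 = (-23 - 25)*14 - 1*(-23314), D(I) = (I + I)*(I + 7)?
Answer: sqrt(203514)/3 ≈ 150.38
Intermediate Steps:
D(I) = 2*I*(7 + I) (D(I) = (2*I)*(7 + I) = 2*I*(7 + I))
X(S, x) = -5 + 2*S*(7 + S)
A = 67925/3 (A = -1/3 + ((-23 - 25)*14 - 1*(-23314)) = -1/3 + (-48*14 + 23314) = -1/3 + (-672 + 23314) = -1/3 + 22642 = 67925/3 ≈ 22642.)
sqrt(X(-4, g(5, -4)**2) + A) = sqrt((-5 + 2*(-4)*(7 - 4)) + 67925/3) = sqrt((-5 + 2*(-4)*3) + 67925/3) = sqrt((-5 - 24) + 67925/3) = sqrt(-29 + 67925/3) = sqrt(67838/3) = sqrt(203514)/3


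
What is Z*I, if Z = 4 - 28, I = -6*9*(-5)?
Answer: -6480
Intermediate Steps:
I = 270 (I = -54*(-5) = 270)
Z = -24
Z*I = -24*270 = -6480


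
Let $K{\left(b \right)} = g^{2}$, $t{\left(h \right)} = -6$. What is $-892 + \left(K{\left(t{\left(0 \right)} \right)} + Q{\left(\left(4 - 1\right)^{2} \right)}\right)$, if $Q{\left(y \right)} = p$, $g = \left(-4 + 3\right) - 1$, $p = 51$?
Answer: $-837$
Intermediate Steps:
$g = -2$ ($g = -1 - 1 = -2$)
$K{\left(b \right)} = 4$ ($K{\left(b \right)} = \left(-2\right)^{2} = 4$)
$Q{\left(y \right)} = 51$
$-892 + \left(K{\left(t{\left(0 \right)} \right)} + Q{\left(\left(4 - 1\right)^{2} \right)}\right) = -892 + \left(4 + 51\right) = -892 + 55 = -837$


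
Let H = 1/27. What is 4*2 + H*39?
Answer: 85/9 ≈ 9.4444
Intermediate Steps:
H = 1/27 ≈ 0.037037
4*2 + H*39 = 4*2 + (1/27)*39 = 8 + 13/9 = 85/9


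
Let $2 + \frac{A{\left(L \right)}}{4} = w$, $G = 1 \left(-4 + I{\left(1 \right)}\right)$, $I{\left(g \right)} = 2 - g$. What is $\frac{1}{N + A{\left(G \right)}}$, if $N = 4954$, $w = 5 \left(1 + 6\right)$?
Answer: $\frac{1}{5086} \approx 0.00019662$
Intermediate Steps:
$w = 35$ ($w = 5 \cdot 7 = 35$)
$G = -3$ ($G = 1 \left(-4 + \left(2 - 1\right)\right) = 1 \left(-4 + 1\right) = 1 \left(-3\right) = -3$)
$A{\left(L \right)} = 132$ ($A{\left(L \right)} = -8 + 4 \cdot 35 = -8 + 140 = 132$)
$\frac{1}{N + A{\left(G \right)}} = \frac{1}{4954 + 132} = \frac{1}{5086}$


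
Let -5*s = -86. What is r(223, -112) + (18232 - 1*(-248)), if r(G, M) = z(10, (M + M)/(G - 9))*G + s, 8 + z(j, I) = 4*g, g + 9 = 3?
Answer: 56806/5 ≈ 11361.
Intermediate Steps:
s = 86/5 (s = -⅕*(-86) = 86/5 ≈ 17.200)
g = -6 (g = -9 + 3 = -6)
z(j, I) = -32 (z(j, I) = -8 + 4*(-6) = -8 - 24 = -32)
r(G, M) = 86/5 - 32*G (r(G, M) = -32*G + 86/5 = 86/5 - 32*G)
r(223, -112) + (18232 - 1*(-248)) = (86/5 - 32*223) + (18232 - 1*(-248)) = (86/5 - 7136) + (18232 + 248) = -35594/5 + 18480 = 56806/5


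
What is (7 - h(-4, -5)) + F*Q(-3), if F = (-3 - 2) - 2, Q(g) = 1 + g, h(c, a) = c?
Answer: 25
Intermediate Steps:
F = -7 (F = -5 - 2 = -7)
(7 - h(-4, -5)) + F*Q(-3) = (7 - 1*(-4)) - 7*(1 - 3) = (7 + 4) - 7*(-2) = 11 + 14 = 25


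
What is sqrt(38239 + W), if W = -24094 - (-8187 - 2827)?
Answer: sqrt(25159) ≈ 158.62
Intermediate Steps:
W = -13080 (W = -24094 - 1*(-11014) = -24094 + 11014 = -13080)
sqrt(38239 + W) = sqrt(38239 - 13080) = sqrt(25159)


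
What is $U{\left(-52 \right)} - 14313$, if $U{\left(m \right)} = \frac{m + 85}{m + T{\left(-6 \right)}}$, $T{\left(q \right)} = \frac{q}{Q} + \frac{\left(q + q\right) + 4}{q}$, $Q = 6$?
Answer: $- \frac{2218614}{155} \approx -14314.0$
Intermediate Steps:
$T{\left(q \right)} = \frac{q}{6} + \frac{4 + 2 q}{q}$ ($T{\left(q \right)} = \frac{q}{6} + \frac{\left(q + q\right) + 4}{q} = q \frac{1}{6} + \frac{2 q + 4}{q} = \frac{q}{6} + \frac{4 + 2 q}{q}$)
$U{\left(m \right)} = \frac{85 + m}{\frac{1}{3} + m}$ ($U{\left(m \right)} = \frac{m + 85}{m + \left(2 + \frac{4}{-6} + \frac{1}{6} \left(-6\right)\right)} = \frac{85 + m}{m + \left(2 + 4 \left(- \frac{1}{6}\right) - 1\right)} = \frac{85 + m}{m - - \frac{1}{3}} = \frac{85 + m}{m + \frac{1}{3}} = \frac{85 + m}{\frac{1}{3} + m}$)
$U{\left(-52 \right)} - 14313 = \frac{3 \left(85 - 52\right)}{1 + 3 \left(-52\right)} - 14313 = 3 \frac{1}{1 - 156} \cdot 33 - 14313 = 3 \frac{1}{-155} \cdot 33 - 14313 = 3 \left(- \frac{1}{155}\right) 33 - 14313 = - \frac{99}{155} - 14313 = - \frac{2218614}{155}$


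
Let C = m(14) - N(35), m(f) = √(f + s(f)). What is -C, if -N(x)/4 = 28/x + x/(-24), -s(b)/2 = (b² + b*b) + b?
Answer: 79/30 - I*√798 ≈ 2.6333 - 28.249*I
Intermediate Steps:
s(b) = -4*b² - 2*b (s(b) = -2*((b² + b*b) + b) = -2*((b² + b²) + b) = -2*(2*b² + b) = -2*(b + 2*b²) = -4*b² - 2*b)
N(x) = -112/x + x/6 (N(x) = -4*(28/x + x/(-24)) = -4*(28/x + x*(-1/24)) = -4*(28/x - x/24) = -112/x + x/6)
m(f) = √(f - 2*f*(1 + 2*f))
C = -79/30 + I*√798 (C = √(14*(-1 - 4*14)) - (-112/35 + (⅙)*35) = √(14*(-1 - 56)) - (-112*1/35 + 35/6) = √(14*(-57)) - (-16/5 + 35/6) = √(-798) - 1*79/30 = I*√798 - 79/30 = -79/30 + I*√798 ≈ -2.6333 + 28.249*I)
-C = -(-79/30 + I*√798) = 79/30 - I*√798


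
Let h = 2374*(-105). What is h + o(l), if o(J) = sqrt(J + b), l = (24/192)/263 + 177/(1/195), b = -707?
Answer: -249270 + sqrt(37415449358)/1052 ≈ -2.4909e+5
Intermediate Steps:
l = 72619561/2104 (l = (24*(1/192))*(1/263) + 177/(1/195) = (1/8)*(1/263) + 177*195 = 1/2104 + 34515 = 72619561/2104 ≈ 34515.)
h = -249270
o(J) = sqrt(-707 + J) (o(J) = sqrt(J - 707) = sqrt(-707 + J))
h + o(l) = -249270 + sqrt(-707 + 72619561/2104) = -249270 + sqrt(71132033/2104) = -249270 + sqrt(37415449358)/1052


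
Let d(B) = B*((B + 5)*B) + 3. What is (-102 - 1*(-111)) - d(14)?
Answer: -3718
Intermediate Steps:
d(B) = 3 + B²*(5 + B) (d(B) = B*((5 + B)*B) + 3 = B*(B*(5 + B)) + 3 = B²*(5 + B) + 3 = 3 + B²*(5 + B))
(-102 - 1*(-111)) - d(14) = (-102 - 1*(-111)) - (3 + 14³ + 5*14²) = (-102 + 111) - (3 + 2744 + 5*196) = 9 - (3 + 2744 + 980) = 9 - 1*3727 = 9 - 3727 = -3718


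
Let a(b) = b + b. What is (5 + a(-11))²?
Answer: 289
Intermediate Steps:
a(b) = 2*b
(5 + a(-11))² = (5 + 2*(-11))² = (5 - 22)² = (-17)² = 289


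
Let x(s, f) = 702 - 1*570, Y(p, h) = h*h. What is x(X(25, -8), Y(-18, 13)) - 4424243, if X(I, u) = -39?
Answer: -4424111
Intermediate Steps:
Y(p, h) = h**2
x(s, f) = 132 (x(s, f) = 702 - 570 = 132)
x(X(25, -8), Y(-18, 13)) - 4424243 = 132 - 4424243 = -4424111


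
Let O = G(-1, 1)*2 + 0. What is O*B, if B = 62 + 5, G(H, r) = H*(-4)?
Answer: 536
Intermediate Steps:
G(H, r) = -4*H
B = 67
O = 8 (O = -4*(-1)*2 + 0 = 4*2 + 0 = 8 + 0 = 8)
O*B = 8*67 = 536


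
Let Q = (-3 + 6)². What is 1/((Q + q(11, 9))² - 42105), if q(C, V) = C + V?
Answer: -1/41264 ≈ -2.4234e-5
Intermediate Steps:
Q = 9 (Q = 3² = 9)
1/((Q + q(11, 9))² - 42105) = 1/((9 + (11 + 9))² - 42105) = 1/((9 + 20)² - 42105) = 1/(29² - 42105) = 1/(841 - 42105) = 1/(-41264) = -1/41264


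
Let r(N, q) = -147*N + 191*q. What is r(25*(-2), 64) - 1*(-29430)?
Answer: 49004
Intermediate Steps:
r(25*(-2), 64) - 1*(-29430) = (-3675*(-2) + 191*64) - 1*(-29430) = (-147*(-50) + 12224) + 29430 = (7350 + 12224) + 29430 = 19574 + 29430 = 49004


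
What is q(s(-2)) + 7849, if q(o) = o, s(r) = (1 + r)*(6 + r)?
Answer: 7845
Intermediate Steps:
q(s(-2)) + 7849 = (6 + (-2)**2 + 7*(-2)) + 7849 = (6 + 4 - 14) + 7849 = -4 + 7849 = 7845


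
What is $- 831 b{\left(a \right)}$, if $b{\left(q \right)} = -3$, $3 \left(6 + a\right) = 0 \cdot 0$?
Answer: $2493$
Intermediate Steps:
$a = -6$ ($a = -6 + \frac{0 \cdot 0}{3} = -6 + \frac{1}{3} \cdot 0 = -6 + 0 = -6$)
$- 831 b{\left(a \right)} = \left(-831\right) \left(-3\right) = 2493$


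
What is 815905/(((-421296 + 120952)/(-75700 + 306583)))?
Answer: -188378594115/300344 ≈ -6.2721e+5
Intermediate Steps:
815905/(((-421296 + 120952)/(-75700 + 306583))) = 815905/((-300344/230883)) = 815905/((-300344*1/230883)) = 815905/(-300344/230883) = 815905*(-230883/300344) = -188378594115/300344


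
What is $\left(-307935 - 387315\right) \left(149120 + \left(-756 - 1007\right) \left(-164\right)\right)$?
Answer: $-304694703000$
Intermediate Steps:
$\left(-307935 - 387315\right) \left(149120 + \left(-756 - 1007\right) \left(-164\right)\right) = - 695250 \left(149120 - -289132\right) = - 695250 \left(149120 + 289132\right) = \left(-695250\right) 438252 = -304694703000$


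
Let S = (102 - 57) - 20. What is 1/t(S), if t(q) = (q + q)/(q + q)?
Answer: 1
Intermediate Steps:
S = 25 (S = 45 - 20 = 25)
t(q) = 1 (t(q) = (2*q)/((2*q)) = (2*q)*(1/(2*q)) = 1)
1/t(S) = 1/1 = 1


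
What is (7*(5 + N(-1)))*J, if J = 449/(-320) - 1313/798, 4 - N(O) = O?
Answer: -389231/1824 ≈ -213.39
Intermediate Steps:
N(O) = 4 - O
J = -389231/127680 (J = 449*(-1/320) - 1313*1/798 = -449/320 - 1313/798 = -389231/127680 ≈ -3.0485)
(7*(5 + N(-1)))*J = (7*(5 + (4 - 1*(-1))))*(-389231/127680) = (7*(5 + (4 + 1)))*(-389231/127680) = (7*(5 + 5))*(-389231/127680) = (7*10)*(-389231/127680) = 70*(-389231/127680) = -389231/1824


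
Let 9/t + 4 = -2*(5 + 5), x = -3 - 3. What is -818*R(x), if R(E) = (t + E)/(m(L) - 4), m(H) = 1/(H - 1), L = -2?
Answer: -62577/52 ≈ -1203.4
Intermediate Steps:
m(H) = 1/(-1 + H)
x = -6
t = -3/8 (t = 9/(-4 - 2*(5 + 5)) = 9/(-4 - 2*10) = 9/(-4 - 20) = 9/(-24) = 9*(-1/24) = -3/8 ≈ -0.37500)
R(E) = 9/104 - 3*E/13 (R(E) = (-3/8 + E)/(1/(-1 - 2) - 4) = (-3/8 + E)/(1/(-3) - 4) = (-3/8 + E)/(-⅓ - 4) = (-3/8 + E)/(-13/3) = (-3/8 + E)*(-3/13) = 9/104 - 3*E/13)
-818*R(x) = -818*(9/104 - 3/13*(-6)) = -818*(9/104 + 18/13) = -818*153/104 = -62577/52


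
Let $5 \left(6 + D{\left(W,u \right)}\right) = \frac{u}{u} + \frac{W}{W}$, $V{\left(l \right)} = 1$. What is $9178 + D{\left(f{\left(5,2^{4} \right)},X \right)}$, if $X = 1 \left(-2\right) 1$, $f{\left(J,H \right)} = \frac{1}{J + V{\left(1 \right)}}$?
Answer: $\frac{45862}{5} \approx 9172.4$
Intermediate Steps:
$f{\left(J,H \right)} = \frac{1}{1 + J}$ ($f{\left(J,H \right)} = \frac{1}{J + 1} = \frac{1}{1 + J}$)
$X = -2$ ($X = \left(-2\right) 1 = -2$)
$D{\left(W,u \right)} = - \frac{28}{5}$ ($D{\left(W,u \right)} = -6 + \frac{\frac{u}{u} + \frac{W}{W}}{5} = -6 + \frac{1 + 1}{5} = -6 + \frac{1}{5} \cdot 2 = -6 + \frac{2}{5} = - \frac{28}{5}$)
$9178 + D{\left(f{\left(5,2^{4} \right)},X \right)} = 9178 - \frac{28}{5} = \frac{45862}{5}$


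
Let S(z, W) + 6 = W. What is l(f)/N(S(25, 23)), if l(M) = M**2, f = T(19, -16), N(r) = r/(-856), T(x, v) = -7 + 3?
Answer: -13696/17 ≈ -805.65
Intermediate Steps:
S(z, W) = -6 + W
T(x, v) = -4
N(r) = -r/856 (N(r) = r*(-1/856) = -r/856)
f = -4
l(f)/N(S(25, 23)) = (-4)**2/((-(-6 + 23)/856)) = 16/((-1/856*17)) = 16/(-17/856) = 16*(-856/17) = -13696/17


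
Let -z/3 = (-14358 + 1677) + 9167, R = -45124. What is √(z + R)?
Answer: I*√34582 ≈ 185.96*I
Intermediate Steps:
z = 10542 (z = -3*((-14358 + 1677) + 9167) = -3*(-12681 + 9167) = -3*(-3514) = 10542)
√(z + R) = √(10542 - 45124) = √(-34582) = I*√34582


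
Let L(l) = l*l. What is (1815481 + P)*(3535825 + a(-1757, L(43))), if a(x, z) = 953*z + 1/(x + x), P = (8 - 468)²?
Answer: 5391137146602781/502 ≈ 1.0739e+13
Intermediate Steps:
L(l) = l²
P = 211600 (P = (-460)² = 211600)
a(x, z) = 1/(2*x) + 953*z (a(x, z) = 953*z + 1/(2*x) = 1/(2*x) + 953*z)
(1815481 + P)*(3535825 + a(-1757, L(43))) = (1815481 + 211600)*(3535825 + ((½)/(-1757) + 953*43²)) = 2027081*(3535825 + ((½)*(-1/1757) + 953*1849)) = 2027081*(3535825 + (-1/3514 + 1762097)) = 2027081*(3535825 + 6192008857/3514) = 2027081*(18616897907/3514) = 5391137146602781/502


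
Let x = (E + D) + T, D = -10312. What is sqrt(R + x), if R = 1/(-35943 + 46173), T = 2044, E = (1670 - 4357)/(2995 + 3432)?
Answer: I*sqrt(35742941478201715230)/65748210 ≈ 90.931*I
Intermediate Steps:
E = -2687/6427 ≈ -0.41808
R = 1/10230 ≈ 9.7752e-5
x = -53141123/6427 (x = (-2687/6427 - 10312) + 2044 = -66277911/6427 + 2044 = -53141123/6427 ≈ -8268.4)
sqrt(R + x) = sqrt(1/10230 - 53141123/6427) = sqrt(-543633681863/65748210) = I*sqrt(35742941478201715230)/65748210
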